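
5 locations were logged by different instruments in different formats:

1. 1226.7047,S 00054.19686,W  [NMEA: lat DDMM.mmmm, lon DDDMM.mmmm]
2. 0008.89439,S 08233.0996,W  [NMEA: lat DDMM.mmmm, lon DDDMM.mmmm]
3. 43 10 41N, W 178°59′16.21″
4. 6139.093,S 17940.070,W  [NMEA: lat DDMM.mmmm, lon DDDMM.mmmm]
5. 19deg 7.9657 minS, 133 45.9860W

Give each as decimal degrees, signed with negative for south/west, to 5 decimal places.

1. -12.44508, -0.90328
2. -0.14824, -82.55166
3. 43.17806, -178.98784
4. -61.65155, -179.66783
5. -19.13276, -133.76643

Point 1:
  φ: split at 2 digits → 12° and 26.7047′; 12 + 26.7047/60 = 12.445078
  S → negative
  Lon: split at 3 digits → 000° and 54.19686′; 0 + 54.19686/60 = 0.903281
  W → negative
Point 2:
  Latitude: split at 2 digits → 00° and 8.89439′; 0 + 8.89439/60 = 0.148240
  hemisphere S, so the sign is −
  Lon: split at 3 digits → 082° and 33.0996′; 82 + 33.0996/60 = 82.551660
  hemisphere W, so the sign is −
Point 3:
  Lat: 43 + 10/60 + 41/3600 = 43.178056
  N ⇒ keep positive
  λ: 59′ + 16.21″ = 59.27017′; 178 + 59.27017/60 = 178.987836
  hemisphere W, so the sign is −
Point 4:
  Latitude: split at 2 digits → 61° and 39.093′; 61 + 39.093/60 = 61.651550
  S → negative
  λ: degrees = first 3 digits = 179, minutes = 40.07; 179 + 40.07/60 = 179.667833
  W ⇒ negate
Point 5:
  Latitude: 19 + 7.9657/60 = 19.132762
  S ⇒ negate
  Longitude: 45.986′ = 0.766433°; total 133.766433
  W → negative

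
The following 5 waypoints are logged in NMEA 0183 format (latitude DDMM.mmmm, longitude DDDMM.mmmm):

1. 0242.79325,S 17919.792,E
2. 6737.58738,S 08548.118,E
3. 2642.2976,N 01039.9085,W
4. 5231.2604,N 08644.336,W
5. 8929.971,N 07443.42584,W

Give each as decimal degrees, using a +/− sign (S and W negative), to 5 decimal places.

1. -2.71322, 179.32987
2. -67.62646, 85.80197
3. 26.70496, -10.66514
4. 52.52101, -86.73893
5. 89.49952, -74.72376

Point 1:
  Latitude: degrees = first 2 digits = 2, minutes = 42.79325; 2 + 42.79325/60 = 2.713221
  S → negative
  Longitude: split at 3 digits → 179° and 19.792′; 179 + 19.792/60 = 179.329867
  E ⇒ keep positive
Point 2:
  Latitude: degrees = first 2 digits = 67, minutes = 37.58738; 67 + 37.58738/60 = 67.626456
  S ⇒ negate
  Longitude: degrees = first 3 digits = 85, minutes = 48.118; 85 + 48.118/60 = 85.801967
  E → positive
Point 3:
  φ: degrees = first 2 digits = 26, minutes = 42.2976; 26 + 42.2976/60 = 26.704960
  N → positive
  λ: degrees = first 3 digits = 10, minutes = 39.9085; 10 + 39.9085/60 = 10.665142
  W → negative
Point 4:
  Latitude: split at 2 digits → 52° and 31.2604′; 52 + 31.2604/60 = 52.521007
  N → positive
  λ: degrees = first 3 digits = 86, minutes = 44.336; 86 + 44.336/60 = 86.738933
  hemisphere W, so the sign is −
Point 5:
  φ: split at 2 digits → 89° and 29.971′; 89 + 29.971/60 = 89.499517
  N → positive
  λ: split at 3 digits → 074° and 43.42584′; 74 + 43.42584/60 = 74.723764
  W ⇒ negate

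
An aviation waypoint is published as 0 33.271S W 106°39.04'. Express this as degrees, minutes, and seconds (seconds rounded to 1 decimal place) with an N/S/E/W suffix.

Lat: 33.27100′ → 33′ and 0.27100 × 60 = 16.260″
Lon: 39.04000′ → 39′ and 0.04000 × 60 = 2.400″

0°33′16.3″ S, 106°39′2.4″ W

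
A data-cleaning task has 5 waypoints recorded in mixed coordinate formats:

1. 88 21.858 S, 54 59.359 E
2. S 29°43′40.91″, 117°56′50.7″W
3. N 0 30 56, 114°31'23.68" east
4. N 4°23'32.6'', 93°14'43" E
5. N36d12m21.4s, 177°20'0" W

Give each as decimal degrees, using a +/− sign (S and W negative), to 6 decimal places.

1. -88.364300, 54.989317
2. -29.728031, -117.947417
3. 0.515556, 114.523244
4. 4.392389, 93.245278
5. 36.205944, -177.333333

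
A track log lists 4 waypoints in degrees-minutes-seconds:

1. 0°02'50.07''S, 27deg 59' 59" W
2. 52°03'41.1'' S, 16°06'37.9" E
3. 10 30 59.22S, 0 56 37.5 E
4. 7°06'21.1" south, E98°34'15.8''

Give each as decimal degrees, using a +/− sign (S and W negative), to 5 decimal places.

1. -0.04724, -27.99972
2. -52.06142, 16.11053
3. -10.51645, 0.94375
4. -7.10586, 98.57106

Point 1:
  φ: 2′ + 50.07″ = 2.83450′; 0 + 2.83450/60 = 0.047242
  S ⇒ negate
  Lon: 59′ + 59″ = 59.98333′; 27 + 59.98333/60 = 27.999722
  W → negative
Point 2:
  Lat: 3′ + 41.1″ = 3.68500′; 52 + 3.68500/60 = 52.061417
  S ⇒ negate
  Lon: 16° + 6/60 + 37.9/3600 = 16 + 0.100000 + 0.010528 = 16.110528
  E ⇒ keep positive
Point 3:
  φ: 10° + 30/60 + 59.22/3600 = 10 + 0.500000 + 0.016450 = 10.516450
  hemisphere S, so the sign is −
  λ: 0 + 56/60 + 37.5/3600 = 0.943750
  E ⇒ keep positive
Point 4:
  φ: 7 + 6/60 + 21.1/3600 = 7.105861
  S ⇒ negate
  λ: 34′ + 15.8″ = 34.26333′; 98 + 34.26333/60 = 98.571056
  E ⇒ keep positive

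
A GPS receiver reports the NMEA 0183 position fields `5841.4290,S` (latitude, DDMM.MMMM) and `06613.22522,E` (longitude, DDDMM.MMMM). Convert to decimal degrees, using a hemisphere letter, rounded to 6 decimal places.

Latitude: split at 2 digits → 58° and 41.429′; 58 + 41.429/60 = 58.6904833
λ: split at 3 digits → 066° and 13.22522′; 66 + 13.22522/60 = 66.2204203

58.690483° S, 66.220420° E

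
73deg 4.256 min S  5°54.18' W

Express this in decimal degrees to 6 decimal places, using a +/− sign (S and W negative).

-73.070933, -5.903000

φ: 4.256′ = 0.070933°; total 73.0709333
S ⇒ negate
Longitude: 54.18′ = 0.903000°; total 5.9030000
W ⇒ negate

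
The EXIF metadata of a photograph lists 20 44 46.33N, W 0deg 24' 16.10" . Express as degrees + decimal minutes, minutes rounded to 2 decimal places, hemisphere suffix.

20° 44.77′ N, 0° 24.27′ W

φ: seconds/60 = 0.77217; minutes = 44 + 0.77217 = 44.7722
Longitude: 24 + 16.1/60 = 24.2683′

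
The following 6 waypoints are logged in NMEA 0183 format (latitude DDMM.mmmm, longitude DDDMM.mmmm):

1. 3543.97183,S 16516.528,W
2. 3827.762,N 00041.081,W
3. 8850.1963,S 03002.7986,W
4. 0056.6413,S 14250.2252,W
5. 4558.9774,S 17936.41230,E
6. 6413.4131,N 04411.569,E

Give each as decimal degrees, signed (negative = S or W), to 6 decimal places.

Point 1:
  Lat: degrees = first 2 digits = 35, minutes = 43.97183; 35 + 43.97183/60 = 35.7328638
  S → negative
  λ: split at 3 digits → 165° and 16.528′; 165 + 16.528/60 = 165.2754667
  hemisphere W, so the sign is −
Point 2:
  φ: degrees = first 2 digits = 38, minutes = 27.762; 38 + 27.762/60 = 38.4627000
  N ⇒ keep positive
  λ: degrees = first 3 digits = 0, minutes = 41.081; 0 + 41.081/60 = 0.6846833
  W → negative
Point 3:
  Lat: degrees = first 2 digits = 88, minutes = 50.1963; 88 + 50.1963/60 = 88.8366050
  hemisphere S, so the sign is −
  λ: split at 3 digits → 030° and 2.7986′; 30 + 2.7986/60 = 30.0466433
  hemisphere W, so the sign is −
Point 4:
  Lat: split at 2 digits → 00° and 56.6413′; 0 + 56.6413/60 = 0.9440217
  S ⇒ negate
  Lon: split at 3 digits → 142° and 50.2252′; 142 + 50.2252/60 = 142.8370867
  W ⇒ negate
Point 5:
  φ: degrees = first 2 digits = 45, minutes = 58.9774; 45 + 58.9774/60 = 45.9829567
  hemisphere S, so the sign is −
  Lon: split at 3 digits → 179° and 36.4123′; 179 + 36.4123/60 = 179.6068717
  E → positive
Point 6:
  φ: degrees = first 2 digits = 64, minutes = 13.4131; 64 + 13.4131/60 = 64.2235517
  N ⇒ keep positive
  Longitude: degrees = first 3 digits = 44, minutes = 11.569; 44 + 11.569/60 = 44.1928167
  E ⇒ keep positive

1. -35.732864, -165.275467
2. 38.462700, -0.684683
3. -88.836605, -30.046643
4. -0.944022, -142.837087
5. -45.982957, 179.606872
6. 64.223552, 44.192817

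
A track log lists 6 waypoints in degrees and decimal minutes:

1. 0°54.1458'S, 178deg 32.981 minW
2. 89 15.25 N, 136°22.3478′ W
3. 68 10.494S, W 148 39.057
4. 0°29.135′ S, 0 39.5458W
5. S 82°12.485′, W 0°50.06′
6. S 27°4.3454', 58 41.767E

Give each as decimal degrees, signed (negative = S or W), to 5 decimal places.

Point 1:
  Latitude: 54.1458′ = 0.902430°; total 0.902430
  S → negative
  λ: 32.981′ = 0.549683°; total 178.549683
  W → negative
Point 2:
  φ: 89 + 15.25/60 = 89.254167
  N → positive
  λ: 136 + 22.3478/60 = 136.372463
  W → negative
Point 3:
  Latitude: 10.494′ = 0.174900°; total 68.174900
  hemisphere S, so the sign is −
  λ: 39.057′ = 0.650950°; total 148.650950
  W ⇒ negate
Point 4:
  Latitude: 0 + 29.135/60 = 0.485583
  hemisphere S, so the sign is −
  Lon: 0 + 39.5458/60 = 0.659097
  hemisphere W, so the sign is −
Point 5:
  φ: 82 + 12.485/60 = 82.208083
  hemisphere S, so the sign is −
  λ: 0 + 50.06/60 = 0.834333
  hemisphere W, so the sign is −
Point 6:
  φ: 27 + 4.3454/60 = 27.072423
  hemisphere S, so the sign is −
  λ: 41.767′ = 0.696117°; total 58.696117
  E ⇒ keep positive

1. -0.90243, -178.54968
2. 89.25417, -136.37246
3. -68.17490, -148.65095
4. -0.48558, -0.65910
5. -82.20808, -0.83433
6. -27.07242, 58.69612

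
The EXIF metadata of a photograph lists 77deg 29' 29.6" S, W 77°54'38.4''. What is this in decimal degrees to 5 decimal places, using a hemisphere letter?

77.49156° S, 77.91067° W

Lat: 29′ + 29.6″ = 29.49333′; 77 + 29.49333/60 = 77.491556
Longitude: 77° + 54/60 + 38.4/3600 = 77 + 0.900000 + 0.010667 = 77.910667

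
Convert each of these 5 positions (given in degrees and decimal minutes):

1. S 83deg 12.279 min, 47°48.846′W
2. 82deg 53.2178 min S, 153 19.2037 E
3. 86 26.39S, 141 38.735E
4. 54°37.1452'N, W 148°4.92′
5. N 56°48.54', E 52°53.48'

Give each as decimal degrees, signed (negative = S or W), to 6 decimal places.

1. -83.204650, -47.814100
2. -82.886963, 153.320062
3. -86.439833, 141.645583
4. 54.619087, -148.082000
5. 56.809000, 52.891333

Point 1:
  φ: 12.279′ = 0.204650°; total 83.2046500
  S → negative
  λ: 47 + 48.846/60 = 47.8141000
  hemisphere W, so the sign is −
Point 2:
  Lat: 53.2178′ = 0.886963°; total 82.8869633
  hemisphere S, so the sign is −
  λ: 153 + 19.2037/60 = 153.3200617
  E → positive
Point 3:
  φ: 26.39′ = 0.439833°; total 86.4398333
  S → negative
  λ: 141 + 38.735/60 = 141.6455833
  E → positive
Point 4:
  φ: 54 + 37.1452/60 = 54.6190867
  N ⇒ keep positive
  λ: 4.92′ = 0.082000°; total 148.0820000
  W ⇒ negate
Point 5:
  φ: 48.54′ = 0.809000°; total 56.8090000
  N ⇒ keep positive
  Longitude: 53.48′ = 0.891333°; total 52.8913333
  E → positive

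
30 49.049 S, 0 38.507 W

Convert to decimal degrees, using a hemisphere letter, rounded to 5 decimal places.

φ: 49.049′ = 0.817483°; total 30.817483
Lon: 38.507′ = 0.641783°; total 0.641783

30.81748° S, 0.64178° W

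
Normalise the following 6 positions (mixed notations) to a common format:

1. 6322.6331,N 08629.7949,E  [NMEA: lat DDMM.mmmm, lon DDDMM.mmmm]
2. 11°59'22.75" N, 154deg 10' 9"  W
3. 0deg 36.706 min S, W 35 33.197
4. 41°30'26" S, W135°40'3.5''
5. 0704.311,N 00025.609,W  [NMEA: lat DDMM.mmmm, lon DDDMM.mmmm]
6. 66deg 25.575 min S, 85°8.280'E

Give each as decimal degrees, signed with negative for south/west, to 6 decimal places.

Point 1:
  Lat: degrees = first 2 digits = 63, minutes = 22.6331; 63 + 22.6331/60 = 63.3772183
  N ⇒ keep positive
  λ: degrees = first 3 digits = 86, minutes = 29.7949; 86 + 29.7949/60 = 86.4965817
  E ⇒ keep positive
Point 2:
  φ: 11 + 59/60 + 22.75/3600 = 11.9896528
  N → positive
  Longitude: 154° + 10/60 + 9/3600 = 154 + 0.166667 + 0.002500 = 154.1691667
  W ⇒ negate
Point 3:
  Lat: 36.706′ = 0.611767°; total 0.6117667
  hemisphere S, so the sign is −
  Lon: 35 + 33.197/60 = 35.5532833
  W → negative
Point 4:
  Latitude: 30′ + 26″ = 30.43333′; 41 + 30.43333/60 = 41.5072222
  S → negative
  λ: 135 + 40/60 + 3.5/3600 = 135.6676389
  hemisphere W, so the sign is −
Point 5:
  φ: split at 2 digits → 07° and 4.311′; 7 + 4.311/60 = 7.0718500
  N → positive
  Lon: degrees = first 3 digits = 0, minutes = 25.609; 0 + 25.609/60 = 0.4268167
  hemisphere W, so the sign is −
Point 6:
  φ: 25.575′ = 0.426250°; total 66.4262500
  hemisphere S, so the sign is −
  Longitude: 85 + 8.28/60 = 85.1380000
  E ⇒ keep positive

1. 63.377218, 86.496582
2. 11.989653, -154.169167
3. -0.611767, -35.553283
4. -41.507222, -135.667639
5. 7.071850, -0.426817
6. -66.426250, 85.138000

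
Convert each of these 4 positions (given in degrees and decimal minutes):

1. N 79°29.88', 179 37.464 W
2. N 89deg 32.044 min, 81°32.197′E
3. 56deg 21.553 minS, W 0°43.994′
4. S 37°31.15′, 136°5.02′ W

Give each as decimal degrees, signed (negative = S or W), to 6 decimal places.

1. 79.498000, -179.624400
2. 89.534067, 81.536617
3. -56.359217, -0.733233
4. -37.519167, -136.083667

Point 1:
  Latitude: 29.88′ = 0.498000°; total 79.4980000
  N → positive
  Longitude: 179 + 37.464/60 = 179.6244000
  W → negative
Point 2:
  Lat: 89 + 32.044/60 = 89.5340667
  N ⇒ keep positive
  Lon: 32.197′ = 0.536617°; total 81.5366167
  E ⇒ keep positive
Point 3:
  Latitude: 21.553′ = 0.359217°; total 56.3592167
  S → negative
  Lon: 43.994′ = 0.733233°; total 0.7332333
  W ⇒ negate
Point 4:
  Latitude: 37 + 31.15/60 = 37.5191667
  S → negative
  λ: 136 + 5.02/60 = 136.0836667
  hemisphere W, so the sign is −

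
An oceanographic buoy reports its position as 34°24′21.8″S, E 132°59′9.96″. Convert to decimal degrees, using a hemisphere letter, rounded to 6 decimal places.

34.406056° S, 132.986100° E

Latitude: 34 + 24/60 + 21.8/3600 = 34.4060556
λ: 132 + 59/60 + 9.96/3600 = 132.9861000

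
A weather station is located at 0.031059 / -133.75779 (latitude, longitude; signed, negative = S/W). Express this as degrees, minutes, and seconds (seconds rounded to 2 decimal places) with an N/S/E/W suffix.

Latitude: 0.031059 × 60 = 1.86354′ → 1′, remainder × 60 = 51.8124″
Longitude is negative → W; |value| = 133.757790
λ: whole degrees 133; 45.46740′ → 45′ and 28.0440″

0°01′51.81″ N, 133°45′28.04″ W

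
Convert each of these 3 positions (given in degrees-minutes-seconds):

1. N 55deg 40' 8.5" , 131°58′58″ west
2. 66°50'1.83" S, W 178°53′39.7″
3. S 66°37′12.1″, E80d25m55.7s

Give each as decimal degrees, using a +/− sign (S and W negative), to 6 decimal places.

1. 55.669028, -131.982778
2. -66.833842, -178.894361
3. -66.620028, 80.432139

Point 1:
  Latitude: 55 + 40/60 + 8.5/3600 = 55.6690278
  N → positive
  λ: 58′ + 58″ = 58.96667′; 131 + 58.96667/60 = 131.9827778
  hemisphere W, so the sign is −
Point 2:
  Latitude: 66 + 50/60 + 1.83/3600 = 66.8338417
  S → negative
  Lon: 178° + 53/60 + 39.7/3600 = 178 + 0.883333 + 0.011028 = 178.8943611
  hemisphere W, so the sign is −
Point 3:
  Latitude: 66° + 37/60 + 12.1/3600 = 66 + 0.616667 + 0.003361 = 66.6200278
  S → negative
  Longitude: 80 + 25/60 + 55.7/3600 = 80.4321389
  E → positive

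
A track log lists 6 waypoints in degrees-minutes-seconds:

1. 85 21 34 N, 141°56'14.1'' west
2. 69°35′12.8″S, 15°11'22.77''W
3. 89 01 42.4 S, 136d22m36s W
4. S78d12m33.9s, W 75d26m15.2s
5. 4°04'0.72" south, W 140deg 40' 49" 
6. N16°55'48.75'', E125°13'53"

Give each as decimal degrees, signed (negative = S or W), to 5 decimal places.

Point 1:
  Lat: 85 + 21/60 + 34/3600 = 85.359444
  N ⇒ keep positive
  λ: 56′ + 14.1″ = 56.23500′; 141 + 56.23500/60 = 141.937250
  W → negative
Point 2:
  Lat: 69° + 35/60 + 12.8/3600 = 69 + 0.583333 + 0.003556 = 69.586889
  S ⇒ negate
  Lon: 15° + 11/60 + 22.77/3600 = 15 + 0.183333 + 0.006325 = 15.189658
  W → negative
Point 3:
  Lat: 89 + 1/60 + 42.4/3600 = 89.028444
  S ⇒ negate
  λ: 22′ + 36″ = 22.60000′; 136 + 22.60000/60 = 136.376667
  W → negative
Point 4:
  Lat: 12′ + 33.9″ = 12.56500′; 78 + 12.56500/60 = 78.209417
  S → negative
  Lon: 75 + 26/60 + 15.2/3600 = 75.437556
  W ⇒ negate
Point 5:
  Lat: 4° + 4/60 + 0.72/3600 = 4 + 0.066667 + 0.000200 = 4.066867
  hemisphere S, so the sign is −
  Longitude: 140 + 40/60 + 49/3600 = 140.680278
  W → negative
Point 6:
  φ: 16 + 55/60 + 48.75/3600 = 16.930208
  N → positive
  Longitude: 125° + 13/60 + 53/3600 = 125 + 0.216667 + 0.014722 = 125.231389
  E ⇒ keep positive

1. 85.35944, -141.93725
2. -69.58689, -15.18966
3. -89.02844, -136.37667
4. -78.20942, -75.43756
5. -4.06687, -140.68028
6. 16.93021, 125.23139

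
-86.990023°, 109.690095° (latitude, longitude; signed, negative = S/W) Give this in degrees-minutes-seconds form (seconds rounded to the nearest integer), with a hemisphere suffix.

86°59′24″ S, 109°41′24″ E

Latitude is negative → S; |value| = 86.990023
φ: 0.990023 × 60 = 59.40138′ → 59′, remainder × 60 = 24.08″
λ: 0.690095 × 60 = 41.40570′ → 41′, remainder × 60 = 24.34″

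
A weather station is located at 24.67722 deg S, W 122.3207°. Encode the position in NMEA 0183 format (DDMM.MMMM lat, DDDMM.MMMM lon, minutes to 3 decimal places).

2440.633,S / 12219.242,W

φ: fractional part 0.677220 → 40.63320 minutes
Lon: 122° + 0.320700 × 60 = 122° 19.24200′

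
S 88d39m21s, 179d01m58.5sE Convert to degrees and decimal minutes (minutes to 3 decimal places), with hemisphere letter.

88° 39.350′ S, 179° 1.975′ E

Lat: seconds/60 = 0.35000; minutes = 39 + 0.35000 = 39.35000
λ: 1 + 58.5/60 = 1.97500′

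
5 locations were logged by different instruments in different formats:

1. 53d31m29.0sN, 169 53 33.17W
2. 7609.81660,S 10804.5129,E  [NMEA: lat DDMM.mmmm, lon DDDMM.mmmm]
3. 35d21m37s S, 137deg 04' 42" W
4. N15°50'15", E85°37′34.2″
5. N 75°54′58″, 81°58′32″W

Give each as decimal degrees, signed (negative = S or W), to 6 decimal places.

Point 1:
  Lat: 31′ + 29″ = 31.48333′; 53 + 31.48333/60 = 53.5247222
  N → positive
  Lon: 169° + 53/60 + 33.17/3600 = 169 + 0.883333 + 0.009214 = 169.8925472
  W → negative
Point 2:
  φ: split at 2 digits → 76° and 9.8166′; 76 + 9.8166/60 = 76.1636100
  hemisphere S, so the sign is −
  Longitude: degrees = first 3 digits = 108, minutes = 4.5129; 108 + 4.5129/60 = 108.0752150
  E ⇒ keep positive
Point 3:
  Lat: 21′ + 37″ = 21.61667′; 35 + 21.61667/60 = 35.3602778
  S → negative
  Longitude: 137 + 4/60 + 42/3600 = 137.0783333
  W ⇒ negate
Point 4:
  Lat: 15 + 50/60 + 15/3600 = 15.8375000
  N ⇒ keep positive
  Longitude: 85 + 37/60 + 34.2/3600 = 85.6261667
  E ⇒ keep positive
Point 5:
  φ: 75° + 54/60 + 58/3600 = 75 + 0.900000 + 0.016111 = 75.9161111
  N ⇒ keep positive
  Longitude: 81° + 58/60 + 32/3600 = 81 + 0.966667 + 0.008889 = 81.9755556
  hemisphere W, so the sign is −

1. 53.524722, -169.892547
2. -76.163610, 108.075215
3. -35.360278, -137.078333
4. 15.837500, 85.626167
5. 75.916111, -81.975556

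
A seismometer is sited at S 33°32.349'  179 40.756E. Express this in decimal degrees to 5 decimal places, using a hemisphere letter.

φ: 33 + 32.349/60 = 33.539150
Lon: 40.756′ = 0.679267°; total 179.679267

33.53915° S, 179.67927° E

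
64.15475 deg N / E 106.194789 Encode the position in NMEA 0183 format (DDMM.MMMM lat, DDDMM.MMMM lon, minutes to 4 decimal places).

Lat: fractional part 0.154750 → 9.285000 minutes
Lon: fractional part 0.194789 → 11.687340 minutes

6409.2850,N / 10611.6873,E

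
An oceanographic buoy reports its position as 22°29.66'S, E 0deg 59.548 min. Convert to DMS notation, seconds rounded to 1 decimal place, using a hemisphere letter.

22°29′39.6″ S, 0°59′32.9″ E

Latitude: 29.66000′ → 29′ and 0.66000 × 60 = 39.600″
Lon: fractional minutes 0.54800 × 60 = 32.880″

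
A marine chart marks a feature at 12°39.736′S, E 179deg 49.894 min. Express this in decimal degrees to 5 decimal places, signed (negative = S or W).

-12.66227, 179.83157

Lat: 12 + 39.736/60 = 12.662267
S → negative
λ: 49.894′ = 0.831567°; total 179.831567
E → positive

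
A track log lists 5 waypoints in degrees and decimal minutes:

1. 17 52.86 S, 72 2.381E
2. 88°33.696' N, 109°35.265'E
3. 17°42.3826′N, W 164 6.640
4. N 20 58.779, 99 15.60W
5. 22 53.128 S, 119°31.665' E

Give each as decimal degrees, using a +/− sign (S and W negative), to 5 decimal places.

1. -17.88100, 72.03968
2. 88.56160, 109.58775
3. 17.70638, -164.11067
4. 20.97965, -99.26000
5. -22.88547, 119.52775

Point 1:
  φ: 52.86′ = 0.881000°; total 17.881000
  S ⇒ negate
  λ: 2.381′ = 0.039683°; total 72.039683
  E → positive
Point 2:
  φ: 33.696′ = 0.561600°; total 88.561600
  N → positive
  Lon: 109 + 35.265/60 = 109.587750
  E ⇒ keep positive
Point 3:
  Lat: 42.3826′ = 0.706377°; total 17.706377
  N ⇒ keep positive
  Lon: 164 + 6.64/60 = 164.110667
  W ⇒ negate
Point 4:
  Latitude: 20 + 58.779/60 = 20.979650
  N ⇒ keep positive
  λ: 99 + 15.6/60 = 99.260000
  W ⇒ negate
Point 5:
  φ: 22 + 53.128/60 = 22.885467
  hemisphere S, so the sign is −
  Lon: 119 + 31.665/60 = 119.527750
  E → positive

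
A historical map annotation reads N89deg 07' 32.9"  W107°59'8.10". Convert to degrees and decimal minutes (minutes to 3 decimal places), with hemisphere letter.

Latitude: seconds/60 = 0.54833; minutes = 7 + 0.54833 = 7.54833
Longitude: 59 + 8.1/60 = 59.13500′

89° 7.548′ N, 107° 59.135′ W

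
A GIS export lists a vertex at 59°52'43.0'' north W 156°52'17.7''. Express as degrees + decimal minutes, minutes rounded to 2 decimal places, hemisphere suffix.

59° 52.72′ N, 156° 52.30′ W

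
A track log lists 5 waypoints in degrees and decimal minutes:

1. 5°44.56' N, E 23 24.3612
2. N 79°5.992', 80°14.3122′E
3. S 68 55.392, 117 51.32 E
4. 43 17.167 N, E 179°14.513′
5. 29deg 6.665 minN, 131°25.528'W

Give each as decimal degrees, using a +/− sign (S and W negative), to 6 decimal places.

Point 1:
  Lat: 5 + 44.56/60 = 5.7426667
  N ⇒ keep positive
  λ: 23 + 24.3612/60 = 23.4060200
  E ⇒ keep positive
Point 2:
  Latitude: 79 + 5.992/60 = 79.0998667
  N ⇒ keep positive
  λ: 14.3122′ = 0.238537°; total 80.2385367
  E → positive
Point 3:
  Lat: 55.392′ = 0.923200°; total 68.9232000
  S → negative
  λ: 117 + 51.32/60 = 117.8553333
  E → positive
Point 4:
  Latitude: 43 + 17.167/60 = 43.2861167
  N → positive
  Lon: 14.513′ = 0.241883°; total 179.2418833
  E ⇒ keep positive
Point 5:
  Latitude: 29 + 6.665/60 = 29.1110833
  N → positive
  Longitude: 25.528′ = 0.425467°; total 131.4254667
  W → negative

1. 5.742667, 23.406020
2. 79.099867, 80.238537
3. -68.923200, 117.855333
4. 43.286117, 179.241883
5. 29.111083, -131.425467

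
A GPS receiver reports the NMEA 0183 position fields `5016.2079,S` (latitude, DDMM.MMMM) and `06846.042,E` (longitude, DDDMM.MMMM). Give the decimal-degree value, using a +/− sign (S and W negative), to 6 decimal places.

-50.270132, 68.767367

Latitude: split at 2 digits → 50° and 16.2079′; 50 + 16.2079/60 = 50.2701317
S → negative
Longitude: split at 3 digits → 068° and 46.042′; 68 + 46.042/60 = 68.7673667
E ⇒ keep positive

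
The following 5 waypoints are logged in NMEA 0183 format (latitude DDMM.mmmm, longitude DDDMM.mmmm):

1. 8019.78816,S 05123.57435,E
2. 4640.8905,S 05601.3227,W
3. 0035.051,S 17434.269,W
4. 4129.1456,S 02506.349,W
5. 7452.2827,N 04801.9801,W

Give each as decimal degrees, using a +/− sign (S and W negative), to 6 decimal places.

1. -80.329803, 51.392906
2. -46.681508, -56.022045
3. -0.584183, -174.571150
4. -41.485760, -25.105817
5. 74.871378, -48.033002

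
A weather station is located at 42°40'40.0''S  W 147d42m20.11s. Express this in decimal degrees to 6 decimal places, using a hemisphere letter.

42.677778° S, 147.705586° W

φ: 42° + 40/60 + 40/3600 = 42 + 0.666667 + 0.011111 = 42.6777778
Longitude: 147 + 42/60 + 20.11/3600 = 147.7055861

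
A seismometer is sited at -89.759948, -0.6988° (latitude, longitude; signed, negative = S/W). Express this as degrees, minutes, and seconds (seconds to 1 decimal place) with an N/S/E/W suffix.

89°45′35.8″ S, 0°41′55.7″ W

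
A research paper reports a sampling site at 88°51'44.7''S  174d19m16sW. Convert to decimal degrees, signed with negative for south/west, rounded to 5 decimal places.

-88.86242, -174.32111

φ: 88 + 51/60 + 44.7/3600 = 88.862417
S → negative
Lon: 174° + 19/60 + 16/3600 = 174 + 0.316667 + 0.004444 = 174.321111
hemisphere W, so the sign is −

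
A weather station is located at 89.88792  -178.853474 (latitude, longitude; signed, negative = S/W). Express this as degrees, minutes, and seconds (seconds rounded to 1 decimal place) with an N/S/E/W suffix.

89°53′16.5″ N, 178°51′12.5″ W

Latitude: whole degrees 89; 53.27520′ → 53′ and 16.512″
Longitude is negative → W; |value| = 178.853474
Lon: 0.853474 × 60 = 51.20844′ → 51′, remainder × 60 = 12.506″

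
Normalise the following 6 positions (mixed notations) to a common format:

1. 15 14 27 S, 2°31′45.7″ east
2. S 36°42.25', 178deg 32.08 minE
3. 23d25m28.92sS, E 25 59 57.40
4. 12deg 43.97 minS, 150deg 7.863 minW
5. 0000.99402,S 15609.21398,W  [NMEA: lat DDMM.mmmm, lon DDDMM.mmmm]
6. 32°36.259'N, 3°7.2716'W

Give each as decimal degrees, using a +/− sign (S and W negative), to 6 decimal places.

Point 1:
  Lat: 15° + 14/60 + 27/3600 = 15 + 0.233333 + 0.007500 = 15.2408333
  S → negative
  λ: 2 + 31/60 + 45.7/3600 = 2.5293611
  E ⇒ keep positive
Point 2:
  Latitude: 36 + 42.25/60 = 36.7041667
  S ⇒ negate
  Longitude: 178 + 32.08/60 = 178.5346667
  E → positive
Point 3:
  φ: 23 + 25/60 + 28.92/3600 = 23.4247000
  S → negative
  λ: 25 + 59/60 + 57.4/3600 = 25.9992778
  E → positive
Point 4:
  Lat: 12 + 43.97/60 = 12.7328333
  hemisphere S, so the sign is −
  Longitude: 7.863′ = 0.131050°; total 150.1310500
  hemisphere W, so the sign is −
Point 5:
  Lat: split at 2 digits → 00° and 0.99402′; 0 + 0.99402/60 = 0.0165670
  S → negative
  Longitude: split at 3 digits → 156° and 9.21398′; 156 + 9.21398/60 = 156.1535663
  W ⇒ negate
Point 6:
  Latitude: 36.259′ = 0.604317°; total 32.6043167
  N ⇒ keep positive
  Lon: 3 + 7.2716/60 = 3.1211933
  hemisphere W, so the sign is −

1. -15.240833, 2.529361
2. -36.704167, 178.534667
3. -23.424700, 25.999278
4. -12.732833, -150.131050
5. -0.016567, -156.153566
6. 32.604317, -3.121193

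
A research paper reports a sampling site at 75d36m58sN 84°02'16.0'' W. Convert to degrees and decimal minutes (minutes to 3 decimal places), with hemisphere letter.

Latitude: 36 + 58/60 = 36.96667′
λ: seconds/60 = 0.26667; minutes = 2 + 0.26667 = 2.26667

75° 36.967′ N, 84° 2.267′ W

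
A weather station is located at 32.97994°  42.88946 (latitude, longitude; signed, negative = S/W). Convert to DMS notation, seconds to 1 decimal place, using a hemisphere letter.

Lat: whole degrees 32; 58.79640′ → 58′ and 47.784″
Longitude: 0.889460° → 53.36760′; 0.36760 × 60 = 22.056″

32°58′47.8″ N, 42°53′22.1″ E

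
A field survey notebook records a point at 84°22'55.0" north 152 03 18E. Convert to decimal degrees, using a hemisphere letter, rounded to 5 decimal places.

84.38194° N, 152.05500° E

φ: 84° + 22/60 + 55/3600 = 84 + 0.366667 + 0.015278 = 84.381944
Longitude: 152° + 3/60 + 18/3600 = 152 + 0.050000 + 0.005000 = 152.055000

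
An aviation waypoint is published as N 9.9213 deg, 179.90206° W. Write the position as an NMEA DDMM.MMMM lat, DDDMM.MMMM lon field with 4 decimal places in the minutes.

0955.2780,N / 17954.1236,W

φ: 9° + 0.921300 × 60 = 9° 55.278000′
Lon: fractional part 0.902060 → 54.123600 minutes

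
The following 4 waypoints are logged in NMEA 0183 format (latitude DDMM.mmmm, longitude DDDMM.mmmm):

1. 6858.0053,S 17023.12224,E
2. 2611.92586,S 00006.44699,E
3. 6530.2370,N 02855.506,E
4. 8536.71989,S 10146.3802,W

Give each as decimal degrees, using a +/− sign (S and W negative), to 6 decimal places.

Point 1:
  Lat: split at 2 digits → 68° and 58.0053′; 68 + 58.0053/60 = 68.9667550
  hemisphere S, so the sign is −
  λ: split at 3 digits → 170° and 23.12224′; 170 + 23.12224/60 = 170.3853707
  E ⇒ keep positive
Point 2:
  φ: split at 2 digits → 26° and 11.92586′; 26 + 11.92586/60 = 26.1987643
  hemisphere S, so the sign is −
  λ: degrees = first 3 digits = 0, minutes = 6.44699; 0 + 6.44699/60 = 0.1074498
  E ⇒ keep positive
Point 3:
  Latitude: split at 2 digits → 65° and 30.237′; 65 + 30.237/60 = 65.5039500
  N → positive
  λ: split at 3 digits → 028° and 55.506′; 28 + 55.506/60 = 28.9251000
  E ⇒ keep positive
Point 4:
  Latitude: split at 2 digits → 85° and 36.71989′; 85 + 36.71989/60 = 85.6119982
  S ⇒ negate
  λ: degrees = first 3 digits = 101, minutes = 46.3802; 101 + 46.3802/60 = 101.7730033
  W → negative

1. -68.966755, 170.385371
2. -26.198764, 0.107450
3. 65.503950, 28.925100
4. -85.611998, -101.773003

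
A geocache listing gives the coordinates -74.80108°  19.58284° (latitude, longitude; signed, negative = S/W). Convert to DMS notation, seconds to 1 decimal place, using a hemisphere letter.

74°48′3.9″ S, 19°34′58.2″ E

Latitude is negative → S; |value| = 74.801080
Lat: whole degrees 74; 48.06480′ → 48′ and 3.888″
Lon: whole degrees 19; 34.97040′ → 34′ and 58.224″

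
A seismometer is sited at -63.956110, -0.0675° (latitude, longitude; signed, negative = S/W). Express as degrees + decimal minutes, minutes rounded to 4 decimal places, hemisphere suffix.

Latitude is negative → S; |value| = 63.956110
φ: 63° + 0.956110 × 60 = 63° 57.366600′
Longitude is negative → W; |value| = 0.067500
Lon: fractional part 0.067500 → 4.050000 minutes

63° 57.3666′ S, 0° 4.0500′ W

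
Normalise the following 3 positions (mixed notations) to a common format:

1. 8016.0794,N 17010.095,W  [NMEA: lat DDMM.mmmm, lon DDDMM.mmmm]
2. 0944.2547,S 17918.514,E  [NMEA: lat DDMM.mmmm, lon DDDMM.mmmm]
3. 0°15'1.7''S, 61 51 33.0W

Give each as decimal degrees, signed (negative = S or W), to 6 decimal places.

1. 80.267990, -170.168250
2. -9.737578, 179.308567
3. -0.250472, -61.859167

Point 1:
  φ: degrees = first 2 digits = 80, minutes = 16.0794; 80 + 16.0794/60 = 80.2679900
  N → positive
  Longitude: split at 3 digits → 170° and 10.095′; 170 + 10.095/60 = 170.1682500
  hemisphere W, so the sign is −
Point 2:
  Latitude: degrees = first 2 digits = 9, minutes = 44.2547; 9 + 44.2547/60 = 9.7375783
  S → negative
  Longitude: degrees = first 3 digits = 179, minutes = 18.514; 179 + 18.514/60 = 179.3085667
  E ⇒ keep positive
Point 3:
  φ: 0 + 15/60 + 1.7/3600 = 0.2504722
  S ⇒ negate
  Lon: 51′ + 33″ = 51.55000′; 61 + 51.55000/60 = 61.8591667
  W ⇒ negate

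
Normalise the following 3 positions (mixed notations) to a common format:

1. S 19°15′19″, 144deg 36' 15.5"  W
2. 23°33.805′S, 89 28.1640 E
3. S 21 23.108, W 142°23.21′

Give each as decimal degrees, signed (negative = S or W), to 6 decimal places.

Point 1:
  Latitude: 19° + 15/60 + 19/3600 = 19 + 0.250000 + 0.005278 = 19.2552778
  S → negative
  Lon: 144° + 36/60 + 15.5/3600 = 144 + 0.600000 + 0.004306 = 144.6043056
  hemisphere W, so the sign is −
Point 2:
  φ: 23 + 33.805/60 = 23.5634167
  S ⇒ negate
  Lon: 28.164′ = 0.469400°; total 89.4694000
  E ⇒ keep positive
Point 3:
  Lat: 23.108′ = 0.385133°; total 21.3851333
  S ⇒ negate
  λ: 142 + 23.21/60 = 142.3868333
  W → negative

1. -19.255278, -144.604306
2. -23.563417, 89.469400
3. -21.385133, -142.386833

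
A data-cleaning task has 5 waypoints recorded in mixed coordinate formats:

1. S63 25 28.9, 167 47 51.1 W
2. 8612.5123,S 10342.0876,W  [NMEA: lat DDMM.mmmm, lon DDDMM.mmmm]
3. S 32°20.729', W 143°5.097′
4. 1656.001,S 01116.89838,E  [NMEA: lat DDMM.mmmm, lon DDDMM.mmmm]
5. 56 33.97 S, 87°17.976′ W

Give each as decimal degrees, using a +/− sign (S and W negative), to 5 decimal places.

Point 1:
  Latitude: 63° + 25/60 + 28.9/3600 = 63 + 0.416667 + 0.008028 = 63.424694
  S → negative
  λ: 167° + 47/60 + 51.1/3600 = 167 + 0.783333 + 0.014194 = 167.797528
  W → negative
Point 2:
  φ: split at 2 digits → 86° and 12.5123′; 86 + 12.5123/60 = 86.208538
  S → negative
  λ: split at 3 digits → 103° and 42.0876′; 103 + 42.0876/60 = 103.701460
  W → negative
Point 3:
  Lat: 20.729′ = 0.345483°; total 32.345483
  hemisphere S, so the sign is −
  Longitude: 143 + 5.097/60 = 143.084950
  hemisphere W, so the sign is −
Point 4:
  φ: split at 2 digits → 16° and 56.001′; 16 + 56.001/60 = 16.933350
  S ⇒ negate
  Lon: degrees = first 3 digits = 11, minutes = 16.89838; 11 + 16.89838/60 = 11.281640
  E ⇒ keep positive
Point 5:
  φ: 56 + 33.97/60 = 56.566167
  hemisphere S, so the sign is −
  λ: 17.976′ = 0.299600°; total 87.299600
  hemisphere W, so the sign is −

1. -63.42469, -167.79753
2. -86.20854, -103.70146
3. -32.34548, -143.08495
4. -16.93335, 11.28164
5. -56.56617, -87.29960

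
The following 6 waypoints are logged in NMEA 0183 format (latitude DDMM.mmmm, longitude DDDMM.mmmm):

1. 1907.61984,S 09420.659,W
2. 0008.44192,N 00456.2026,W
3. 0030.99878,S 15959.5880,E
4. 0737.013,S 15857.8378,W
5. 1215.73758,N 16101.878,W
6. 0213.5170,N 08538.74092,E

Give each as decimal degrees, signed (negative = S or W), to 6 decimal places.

Point 1:
  φ: degrees = first 2 digits = 19, minutes = 7.61984; 19 + 7.61984/60 = 19.1269973
  hemisphere S, so the sign is −
  Lon: split at 3 digits → 094° and 20.659′; 94 + 20.659/60 = 94.3443167
  W → negative
Point 2:
  φ: split at 2 digits → 00° and 8.44192′; 0 + 8.44192/60 = 0.1406987
  N ⇒ keep positive
  Longitude: degrees = first 3 digits = 4, minutes = 56.2026; 4 + 56.2026/60 = 4.9367100
  W → negative
Point 3:
  Lat: split at 2 digits → 00° and 30.99878′; 0 + 30.99878/60 = 0.5166463
  hemisphere S, so the sign is −
  Lon: degrees = first 3 digits = 159, minutes = 59.588; 159 + 59.588/60 = 159.9931333
  E ⇒ keep positive
Point 4:
  Latitude: split at 2 digits → 07° and 37.013′; 7 + 37.013/60 = 7.6168833
  S ⇒ negate
  Longitude: degrees = first 3 digits = 158, minutes = 57.8378; 158 + 57.8378/60 = 158.9639633
  W → negative
Point 5:
  Latitude: degrees = first 2 digits = 12, minutes = 15.73758; 12 + 15.73758/60 = 12.2622930
  N → positive
  λ: split at 3 digits → 161° and 1.878′; 161 + 1.878/60 = 161.0313000
  hemisphere W, so the sign is −
Point 6:
  Latitude: split at 2 digits → 02° and 13.517′; 2 + 13.517/60 = 2.2252833
  N ⇒ keep positive
  Longitude: degrees = first 3 digits = 85, minutes = 38.74092; 85 + 38.74092/60 = 85.6456820
  E → positive

1. -19.126997, -94.344317
2. 0.140699, -4.936710
3. -0.516646, 159.993133
4. -7.616883, -158.963963
5. 12.262293, -161.031300
6. 2.225283, 85.645682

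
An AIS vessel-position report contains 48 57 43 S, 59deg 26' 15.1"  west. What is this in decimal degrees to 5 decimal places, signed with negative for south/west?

-48.96194, -59.43753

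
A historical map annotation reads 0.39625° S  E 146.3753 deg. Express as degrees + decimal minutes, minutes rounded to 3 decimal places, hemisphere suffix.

φ: 0° + 0.396250 × 60 = 0° 23.77500′
λ: 146° + 0.375300 × 60 = 146° 22.51800′

0° 23.775′ S, 146° 22.518′ E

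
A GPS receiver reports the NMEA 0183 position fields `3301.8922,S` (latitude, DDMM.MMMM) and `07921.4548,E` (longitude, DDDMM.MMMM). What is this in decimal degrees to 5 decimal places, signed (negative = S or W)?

-33.03154, 79.35758

Lat: degrees = first 2 digits = 33, minutes = 1.8922; 33 + 1.8922/60 = 33.031537
S → negative
Lon: split at 3 digits → 079° and 21.4548′; 79 + 21.4548/60 = 79.357580
E ⇒ keep positive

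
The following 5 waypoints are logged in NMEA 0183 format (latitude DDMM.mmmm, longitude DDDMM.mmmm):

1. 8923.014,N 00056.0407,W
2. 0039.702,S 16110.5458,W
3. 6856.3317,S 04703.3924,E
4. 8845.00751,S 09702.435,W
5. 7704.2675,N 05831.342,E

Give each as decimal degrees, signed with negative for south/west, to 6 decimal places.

Point 1:
  Latitude: split at 2 digits → 89° and 23.014′; 89 + 23.014/60 = 89.3835667
  N → positive
  λ: split at 3 digits → 000° and 56.0407′; 0 + 56.0407/60 = 0.9340117
  W ⇒ negate
Point 2:
  Lat: degrees = first 2 digits = 0, minutes = 39.702; 0 + 39.702/60 = 0.6617000
  S → negative
  Lon: degrees = first 3 digits = 161, minutes = 10.5458; 161 + 10.5458/60 = 161.1757633
  W → negative
Point 3:
  Lat: degrees = first 2 digits = 68, minutes = 56.3317; 68 + 56.3317/60 = 68.9388617
  S ⇒ negate
  Lon: degrees = first 3 digits = 47, minutes = 3.3924; 47 + 3.3924/60 = 47.0565400
  E → positive
Point 4:
  Latitude: degrees = first 2 digits = 88, minutes = 45.00751; 88 + 45.00751/60 = 88.7501252
  hemisphere S, so the sign is −
  Lon: degrees = first 3 digits = 97, minutes = 2.435; 97 + 2.435/60 = 97.0405833
  hemisphere W, so the sign is −
Point 5:
  Lat: split at 2 digits → 77° and 4.2675′; 77 + 4.2675/60 = 77.0711250
  N ⇒ keep positive
  λ: split at 3 digits → 058° and 31.342′; 58 + 31.342/60 = 58.5223667
  E → positive

1. 89.383567, -0.934012
2. -0.661700, -161.175763
3. -68.938862, 47.056540
4. -88.750125, -97.040583
5. 77.071125, 58.522367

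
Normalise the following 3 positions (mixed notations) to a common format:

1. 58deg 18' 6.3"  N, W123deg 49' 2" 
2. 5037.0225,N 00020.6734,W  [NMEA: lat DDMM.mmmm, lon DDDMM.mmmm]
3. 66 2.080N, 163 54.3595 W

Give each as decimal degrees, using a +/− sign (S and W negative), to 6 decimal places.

Point 1:
  Latitude: 18′ + 6.3″ = 18.10500′; 58 + 18.10500/60 = 58.3017500
  N ⇒ keep positive
  λ: 123 + 49/60 + 2/3600 = 123.8172222
  W ⇒ negate
Point 2:
  φ: split at 2 digits → 50° and 37.0225′; 50 + 37.0225/60 = 50.6170417
  N → positive
  λ: degrees = first 3 digits = 0, minutes = 20.6734; 0 + 20.6734/60 = 0.3445567
  hemisphere W, so the sign is −
Point 3:
  Lat: 66 + 2.08/60 = 66.0346667
  N → positive
  Longitude: 54.3595′ = 0.905992°; total 163.9059917
  hemisphere W, so the sign is −

1. 58.301750, -123.817222
2. 50.617042, -0.344557
3. 66.034667, -163.905992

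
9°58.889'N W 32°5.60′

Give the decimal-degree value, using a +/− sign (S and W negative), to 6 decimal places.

9.981483, -32.093333

Lat: 9 + 58.889/60 = 9.9814833
N ⇒ keep positive
Lon: 5.6′ = 0.093333°; total 32.0933333
W ⇒ negate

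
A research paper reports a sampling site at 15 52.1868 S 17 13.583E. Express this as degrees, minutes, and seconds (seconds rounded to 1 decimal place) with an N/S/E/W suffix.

φ: 52.18680′ → 52′ and 0.18680 × 60 = 11.208″
λ: 13.58300′ → 13′ and 0.58300 × 60 = 34.980″

15°52′11.2″ S, 17°13′35.0″ E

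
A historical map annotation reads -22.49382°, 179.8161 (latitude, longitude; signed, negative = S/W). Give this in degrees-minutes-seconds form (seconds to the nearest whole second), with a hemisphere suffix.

Latitude is negative → S; |value| = 22.493820
φ: whole degrees 22; 29.62920′ → 29′ and 37.75″
λ: 0.816100° → 48.96600′; 0.96600 × 60 = 57.96″

22°29′38″ S, 179°48′58″ E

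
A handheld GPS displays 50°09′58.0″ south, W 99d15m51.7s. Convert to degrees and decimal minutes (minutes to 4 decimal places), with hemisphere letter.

50° 9.9667′ S, 99° 15.8617′ W

φ: 9 + 58/60 = 9.966667′
Lon: seconds/60 = 0.86167; minutes = 15 + 0.86167 = 15.861667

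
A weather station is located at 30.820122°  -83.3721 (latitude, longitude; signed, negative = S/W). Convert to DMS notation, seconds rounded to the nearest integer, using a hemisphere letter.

30°49′12″ N, 83°22′20″ W

Lat: 0.820122 × 60 = 49.20732′ → 49′, remainder × 60 = 12.44″
Longitude is negative → W; |value| = 83.372100
Lon: 0.372100 × 60 = 22.32600′ → 22′, remainder × 60 = 19.56″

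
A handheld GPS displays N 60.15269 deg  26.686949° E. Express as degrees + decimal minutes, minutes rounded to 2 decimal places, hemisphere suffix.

60° 9.16′ N, 26° 41.22′ E

Latitude: fractional part 0.152690 → 9.1614 minutes
λ: 26° + 0.686949 × 60 = 26° 41.2169′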